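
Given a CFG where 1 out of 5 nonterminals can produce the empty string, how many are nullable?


Nonterminals: {S, A, B, C, D}
A nonterminal is nullable if it can derive epsilon
Counting nullable nonterminals: 1
Total nullable = 1

1


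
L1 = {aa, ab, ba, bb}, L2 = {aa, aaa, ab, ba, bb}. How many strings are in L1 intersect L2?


L1 = {aa, ab, ba, bb}
L2 = {aa, aaa, ab, ba, bb}
Checking each string in L1 against L2:
  'aa': in L2? Yes
  'ab': in L2? Yes
  'ba': in L2? Yes
  'bb': in L2? Yes
Intersection = {aa, ab, ba, bb}
|L1 ∩ L2| = 4

4


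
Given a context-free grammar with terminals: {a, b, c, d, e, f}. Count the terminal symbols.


Terminal symbols: a, b, c, d, e, f
Counting each: a (#1), b (#2), c (#3), d (#4), e (#5), f (#6)
Total = 6

6


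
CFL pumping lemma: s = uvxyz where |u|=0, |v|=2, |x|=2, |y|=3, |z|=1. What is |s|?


|s| = |u| + |v| + |x| + |y| + |z|
= 0 + 2 + 2 + 3 + 1
= 2 + 2 + 4
= 4 + 4
= 8

8


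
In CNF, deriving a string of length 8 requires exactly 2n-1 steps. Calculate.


Chomsky Normal Form derivation:
String length n = 8
Each step either:
  - Splits a nonterminal into two (n-1 such steps)
  - Converts a nonterminal to terminal (n such steps)
Total = (n-1) + n = 2n - 1
= 2(8) - 1
= 16 - 1
= 15

15


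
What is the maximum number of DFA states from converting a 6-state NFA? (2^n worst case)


NFA has 6 states
Subset construction: each DFA state = subset of NFA states
Maximum subsets = 2^6
2^6 = 64

64


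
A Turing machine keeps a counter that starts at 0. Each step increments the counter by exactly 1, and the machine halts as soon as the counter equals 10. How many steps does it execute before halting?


Counter starts at 0. Counting sequence:
  Step 1: counter = 1
  Step 2: counter = 2
  Step 3: counter = 3
  Step 4: counter = 4
  Step 5: counter = 5
  Step 6: counter = 6
  ...
  Step 10: counter = 10
Counter reached 10 -> halt
Total steps = 10

10


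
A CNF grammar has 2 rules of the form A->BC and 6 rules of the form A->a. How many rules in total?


CNF allows two rule forms:
  A -> BC (binary): 2 rules
  A -> a (terminal): 6 rules
Total = 2 + 6 = 8

8


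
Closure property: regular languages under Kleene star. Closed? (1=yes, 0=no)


Regular languages are closed under:
- Union (DFA product construction)
- Intersection (DFA product construction)
- Complement (swap accept/reject states)
- Concatenation (NFA construction)
- Kleene star (NFA construction)
Kleene star is in this list
Therefore: closed

1


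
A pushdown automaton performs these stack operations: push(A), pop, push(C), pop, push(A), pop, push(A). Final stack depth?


Tracing stack operations:
  push(A) -> stack = [A], depth=1
  pop -> removed A, stack = [], depth=0
  push(C) -> stack = [C], depth=1
  pop -> removed C, stack = [], depth=0
  push(A) -> stack = [A], depth=1
  pop -> removed A, stack = [], depth=0
  push(A) -> stack = [A], depth=1
Final depth = 1

1


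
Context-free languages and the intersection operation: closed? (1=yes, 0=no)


CFL closure properties:
  Closed under: union, concatenation, Kleene star
  NOT closed under: intersection, complement
Operation 'intersection' is in not-closed list -> No (not closed)

0


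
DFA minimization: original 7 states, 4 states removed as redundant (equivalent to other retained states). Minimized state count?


Original DFA: 7 states
Redundant states removed: 4
Minimized states = original - removed
= 7 - 4
= 3

3


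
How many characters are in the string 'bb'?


String: 'bb'
Counting characters:
  'b' appears 2 time(s)
Total length = 0 + 2 = 2

2


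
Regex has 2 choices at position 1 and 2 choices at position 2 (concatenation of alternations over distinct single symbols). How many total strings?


First group: 2 alternatives
Second group: 2 alternatives
Concatenation: each choice from group 1 pairs with each from group 2
Total = 2 x 2 = 4

4


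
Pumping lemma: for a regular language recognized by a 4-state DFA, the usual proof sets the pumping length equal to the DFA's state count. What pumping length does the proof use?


Pumping lemma for regular languages (standard proof):
Take p = |Q|, the number of DFA states.
Any string of length >= |Q| passes through |Q|+1 states while reading its first |Q| symbols,
so by pigeonhole some state repeats, giving the loop that can be pumped.
Here |Q| = 4
Therefore the proof uses p = 4

4


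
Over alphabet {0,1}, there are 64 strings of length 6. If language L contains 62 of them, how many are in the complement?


Alphabet: {0,1}
String length: 6
Total strings of length 6 = 2^6 = 64
Strings in L = 62
Complement = total - |L|
= 64 - 62
= 2

2


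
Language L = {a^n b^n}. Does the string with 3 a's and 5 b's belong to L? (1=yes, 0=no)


Language requires equal numbers of a's and b's
PDA pushes for each 'a', pops for each 'b'
Number of a's = 3
Number of b's = 5
3 != 5 -> Reject

0


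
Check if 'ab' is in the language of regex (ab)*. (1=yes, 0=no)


Pattern: (ab)*
String: 'ab'
Pattern requires: zero or more repetitions of 'ab'
Pairs: ['ab']
All pairs are 'ab'? Yes
Result: 1

1


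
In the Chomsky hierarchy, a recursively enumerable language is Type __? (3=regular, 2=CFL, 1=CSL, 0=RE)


Chomsky hierarchy levels:
  Type 3: Regular (DFA/NFA/regex)
  Type 2: Context-free (PDA)
  Type 1: Context-sensitive
  Type 0: Recursively enumerable (TM)
'recursively enumerable' corresponds to Type 0

0


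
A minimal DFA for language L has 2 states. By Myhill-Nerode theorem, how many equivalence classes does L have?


Myhill-Nerode theorem:
Number of equivalence classes = number of states in minimal DFA
Minimal DFA states = 2
Therefore equivalence classes = 2

2


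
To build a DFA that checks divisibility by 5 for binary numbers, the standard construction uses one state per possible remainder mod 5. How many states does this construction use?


Divisibility by 5 is tracked via the remainder mod 5: 0, 1, ..., 4
The construction assigns one state to each remainder
Number of remainders = 5

5


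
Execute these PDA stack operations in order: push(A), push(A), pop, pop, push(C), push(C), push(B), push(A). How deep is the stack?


Tracing stack operations:
  push(A) -> stack = [A], depth=1
  push(A) -> stack = [A,A], depth=2
  pop -> removed A, stack = [A], depth=1
  pop -> removed A, stack = [], depth=0
  push(C) -> stack = [C], depth=1
  push(C) -> stack = [C,C], depth=2
  push(B) -> stack = [C,C,B], depth=3
  push(A) -> stack = [C,C,B,A], depth=4
Final depth = 4

4


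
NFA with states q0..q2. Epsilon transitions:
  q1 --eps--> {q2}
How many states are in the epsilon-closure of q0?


Starting from q0
Initialize closure = {q0}
q0 has no outgoing epsilon transitions -> nothing to add
Final closure: {q0}
Size = 1

1


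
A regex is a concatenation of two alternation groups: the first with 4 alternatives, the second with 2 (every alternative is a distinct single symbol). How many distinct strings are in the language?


First group: 4 alternatives
Second group: 2 alternatives
Concatenation: each choice from group 1 pairs with each from group 2
Total = 4 x 2 = 8

8


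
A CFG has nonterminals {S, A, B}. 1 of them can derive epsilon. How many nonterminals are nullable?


Nonterminals: {S, A, B}
A nonterminal is nullable if it can derive epsilon
Counting nullable nonterminals: 1
Total nullable = 1

1


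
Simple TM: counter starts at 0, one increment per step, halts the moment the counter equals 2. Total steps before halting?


Counter starts at 0. Counting sequence:
  Step 1: counter = 1
  Step 2: counter = 2
Counter reached 2 -> halt
Total steps = 2

2


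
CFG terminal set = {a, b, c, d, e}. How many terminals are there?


Terminal symbols: a, b, c, d, e
Counting each: a (#1), b (#2), c (#3), d (#4), e (#5)
Total = 5

5


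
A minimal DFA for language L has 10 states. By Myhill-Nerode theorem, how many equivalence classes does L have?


Myhill-Nerode theorem:
Number of equivalence classes = number of states in minimal DFA
Minimal DFA states = 10
Therefore equivalence classes = 10

10


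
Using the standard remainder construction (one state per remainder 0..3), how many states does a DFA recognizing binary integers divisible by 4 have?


Divisibility by 4 is tracked via the remainder mod 4: 0, 1, ..., 3
The construction assigns one state to each remainder
Number of remainders = 4

4


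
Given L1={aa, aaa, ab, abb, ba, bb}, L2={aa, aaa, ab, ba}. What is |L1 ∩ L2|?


L1 = {aa, aaa, ab, abb, ba, bb}
L2 = {aa, aaa, ab, ba}
Checking each string in L1 against L2:
  'aa': in L2? Yes
  'aaa': in L2? Yes
  'ab': in L2? Yes
  'abb': in L2? No
  'ba': in L2? Yes
  'bb': in L2? No
Intersection = {aa, aaa, ab, ba}
|L1 ∩ L2| = 4

4


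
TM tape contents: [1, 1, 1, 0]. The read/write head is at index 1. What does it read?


Tape: [1, 1, 1, 0]
Positions: 0 1 2 3
Values:    1 1 1 0
Head at position 1
tape[1] = 1

1


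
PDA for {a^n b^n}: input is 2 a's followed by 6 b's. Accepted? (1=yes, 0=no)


Language requires equal numbers of a's and b's
PDA pushes for each 'a', pops for each 'b'
Number of a's = 2
Number of b's = 6
2 != 6 -> Reject

0


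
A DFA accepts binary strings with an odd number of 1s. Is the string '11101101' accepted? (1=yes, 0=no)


DFA has 2 states: q_even (start, accept=no) and q_odd
Processing string '11101101' character by character:
  Position 0: read '1', 1-count=1 -> q_odd
  Position 1: read '1', 1-count=2 -> q_even
  Position 2: read '1', 1-count=3 -> q_odd
  Position 3: read '0', 1-count=3 -> q_odd (no change)
  Position 4: read '1', 1-count=4 -> q_even
  Position 5: read '1', 1-count=5 -> q_odd
  Position 6: read '0', 1-count=5 -> q_odd (no change)
  Position 7: read '1', 1-count=6 -> q_even
Final state: q_even, total 1s = 6 (even); the DFA requires an odd count -> reject

0


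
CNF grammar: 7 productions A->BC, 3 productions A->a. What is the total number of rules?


CNF allows two rule forms:
  A -> BC (binary): 7 rules
  A -> a (terminal): 3 rules
Total = 7 + 3 = 10

10


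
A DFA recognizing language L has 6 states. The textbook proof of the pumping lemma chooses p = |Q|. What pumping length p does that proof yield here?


Pumping lemma for regular languages (standard proof):
Take p = |Q|, the number of DFA states.
Any string of length >= |Q| passes through |Q|+1 states while reading its first |Q| symbols,
so by pigeonhole some state repeats, giving the loop that can be pumped.
Here |Q| = 6
Therefore the proof uses p = 6

6


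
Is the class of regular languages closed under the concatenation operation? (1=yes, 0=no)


Regular languages are closed under:
- Union (DFA product construction)
- Intersection (DFA product construction)
- Complement (swap accept/reject states)
- Concatenation (NFA construction)
- Kleene star (NFA construction)
concatenation is in this list
Therefore: closed

1


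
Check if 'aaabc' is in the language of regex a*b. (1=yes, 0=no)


Pattern: a*b
String: 'aaabc'
Pattern requires: zero or more 'a's followed by exactly one 'b'
Found 3 leading 'a's
Remaining: 'bc'
Remaining is not 'b' -> no match
Result: 0

0


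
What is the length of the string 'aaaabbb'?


String: 'aaaabbb'
Counting characters:
  'a' appears 4 time(s)
  'b' appears 3 time(s)
Total length = 4 + 3 = 7

7


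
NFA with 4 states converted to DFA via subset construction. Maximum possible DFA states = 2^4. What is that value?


NFA has 4 states
Subset construction: each DFA state = subset of NFA states
Maximum subsets = 2^4
2^4 = 16

16


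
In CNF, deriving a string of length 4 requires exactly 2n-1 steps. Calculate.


Chomsky Normal Form derivation:
String length n = 4
Each step either:
  - Splits a nonterminal into two (n-1 such steps)
  - Converts a nonterminal to terminal (n such steps)
Total = (n-1) + n = 2n - 1
= 2(4) - 1
= 8 - 1
= 7

7


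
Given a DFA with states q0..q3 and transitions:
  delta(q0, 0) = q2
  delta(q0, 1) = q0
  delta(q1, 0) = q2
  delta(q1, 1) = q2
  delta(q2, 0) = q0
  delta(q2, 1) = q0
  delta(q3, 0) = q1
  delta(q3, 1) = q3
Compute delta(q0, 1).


Looking up transition function:
delta(q0, 1) in the table
Row: q0, Column: 1
Result: q0

q0


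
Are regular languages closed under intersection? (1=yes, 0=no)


Regular languages are closed under all standard operations:
- Union: Yes (product construction)
- Intersection: Yes (product construction)
- Complement: Yes (swap accept/reject)
- Concatenation: Yes (NFA construction)
Operation: intersection -> Closed

1


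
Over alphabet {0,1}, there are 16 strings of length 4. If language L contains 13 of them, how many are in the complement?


Alphabet: {0,1}
String length: 4
Total strings of length 4 = 2^4 = 16
Strings in L = 13
Complement = total - |L|
= 16 - 13
= 3

3


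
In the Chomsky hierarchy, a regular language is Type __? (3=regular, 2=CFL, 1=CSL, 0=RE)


Chomsky hierarchy levels:
  Type 3: Regular (DFA/NFA/regex)
  Type 2: Context-free (PDA)
  Type 1: Context-sensitive
  Type 0: Recursively enumerable (TM)
'regular' corresponds to Type 3

3


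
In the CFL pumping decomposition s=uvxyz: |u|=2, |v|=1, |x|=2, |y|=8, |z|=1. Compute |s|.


|s| = |u| + |v| + |x| + |y| + |z|
= 2 + 1 + 2 + 8 + 1
= 3 + 2 + 9
= 5 + 9
= 14

14


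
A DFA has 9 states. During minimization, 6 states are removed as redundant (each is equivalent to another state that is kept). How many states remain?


Original DFA: 9 states
Redundant states removed: 6
Minimized states = original - removed
= 9 - 6
= 3

3


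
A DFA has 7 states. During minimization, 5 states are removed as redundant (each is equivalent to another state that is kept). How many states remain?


Original DFA: 7 states
Redundant states removed: 5
Minimized states = original - removed
= 7 - 5
= 2

2


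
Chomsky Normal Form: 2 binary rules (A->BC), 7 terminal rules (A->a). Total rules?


CNF allows two rule forms:
  A -> BC (binary): 2 rules
  A -> a (terminal): 7 rules
Total = 2 + 7 = 9

9


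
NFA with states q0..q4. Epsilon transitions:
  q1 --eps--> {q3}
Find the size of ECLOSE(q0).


Starting from q0
Initialize closure = {q0}
q0 has no outgoing epsilon transitions -> nothing to add
Final closure: {q0}
Size = 1

1


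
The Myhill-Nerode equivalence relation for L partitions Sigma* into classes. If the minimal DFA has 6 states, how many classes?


Myhill-Nerode theorem:
Number of equivalence classes = number of states in minimal DFA
Minimal DFA states = 6
Therefore equivalence classes = 6

6


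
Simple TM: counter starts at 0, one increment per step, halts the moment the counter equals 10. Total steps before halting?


Counter starts at 0. Counting sequence:
  Step 1: counter = 1
  Step 2: counter = 2
  Step 3: counter = 3
  Step 4: counter = 4
  Step 5: counter = 5
  Step 6: counter = 6
  ...
  Step 10: counter = 10
Counter reached 10 -> halt
Total steps = 10

10


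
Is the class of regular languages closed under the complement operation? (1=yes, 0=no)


Regular languages are closed under:
- Union (DFA product construction)
- Intersection (DFA product construction)
- Complement (swap accept/reject states)
- Concatenation (NFA construction)
- Kleene star (NFA construction)
complement is in this list
Therefore: closed

1


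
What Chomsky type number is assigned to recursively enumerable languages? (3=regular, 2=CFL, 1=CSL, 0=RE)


Chomsky hierarchy levels:
  Type 3: Regular (DFA/NFA/regex)
  Type 2: Context-free (PDA)
  Type 1: Context-sensitive
  Type 0: Recursively enumerable (TM)
'recursively enumerable' corresponds to Type 0

0


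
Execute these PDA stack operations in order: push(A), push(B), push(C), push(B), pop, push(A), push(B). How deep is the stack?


Tracing stack operations:
  push(A) -> stack = [A], depth=1
  push(B) -> stack = [A,B], depth=2
  push(C) -> stack = [A,B,C], depth=3
  push(B) -> stack = [A,B,C,B], depth=4
  pop -> removed B, stack = [A,B,C], depth=3
  push(A) -> stack = [A,B,C,A], depth=4
  push(B) -> stack = [A,B,C,A,B], depth=5
Final depth = 5

5


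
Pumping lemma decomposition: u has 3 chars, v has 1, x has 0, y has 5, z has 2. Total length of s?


|s| = |u| + |v| + |x| + |y| + |z|
= 3 + 1 + 0 + 5 + 2
= 4 + 0 + 7
= 4 + 7
= 11

11


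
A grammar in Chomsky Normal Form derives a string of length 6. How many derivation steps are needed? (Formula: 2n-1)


Chomsky Normal Form derivation:
String length n = 6
Each step either:
  - Splits a nonterminal into two (n-1 such steps)
  - Converts a nonterminal to terminal (n such steps)
Total = (n-1) + n = 2n - 1
= 2(6) - 1
= 12 - 1
= 11

11


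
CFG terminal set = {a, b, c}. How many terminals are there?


Terminal symbols: a, b, c
Counting each: a (#1), b (#2), c (#3)
Total = 3

3


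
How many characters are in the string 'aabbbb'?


String: 'aabbbb'
Counting characters:
  'a' appears 2 time(s)
  'b' appears 4 time(s)
Total length = 2 + 4 = 6

6


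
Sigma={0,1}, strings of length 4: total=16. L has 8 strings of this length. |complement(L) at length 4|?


Alphabet: {0,1}
String length: 4
Total strings of length 4 = 2^4 = 16
Strings in L = 8
Complement = total - |L|
= 16 - 8
= 8

8


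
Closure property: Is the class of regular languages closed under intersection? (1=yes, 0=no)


Regular languages are closed under all standard operations:
- Union: Yes (product construction)
- Intersection: Yes (product construction)
- Complement: Yes (swap accept/reject)
- Concatenation: Yes (NFA construction)
Operation: intersection -> Closed

1


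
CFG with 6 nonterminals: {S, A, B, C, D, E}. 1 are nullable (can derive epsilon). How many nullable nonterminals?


Nonterminals: {S, A, B, C, D, E}
A nonterminal is nullable if it can derive epsilon
Counting nullable nonterminals: 1
Total nullable = 1

1


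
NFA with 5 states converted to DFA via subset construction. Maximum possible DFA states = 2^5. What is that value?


NFA has 5 states
Subset construction: each DFA state = subset of NFA states
Maximum subsets = 2^5
2^5 = 32

32


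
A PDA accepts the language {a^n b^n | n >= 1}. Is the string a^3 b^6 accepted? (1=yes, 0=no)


Language requires equal numbers of a's and b's
PDA pushes for each 'a', pops for each 'b'
Number of a's = 3
Number of b's = 6
3 != 6 -> Reject

0


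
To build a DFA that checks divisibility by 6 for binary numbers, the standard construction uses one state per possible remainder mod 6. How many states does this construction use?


Divisibility by 6 is tracked via the remainder mod 6: 0, 1, ..., 5
The construction assigns one state to each remainder
Number of remainders = 6

6


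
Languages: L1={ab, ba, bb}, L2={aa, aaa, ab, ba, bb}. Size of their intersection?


L1 = {ab, ba, bb}
L2 = {aa, aaa, ab, ba, bb}
Checking each string in L1 against L2:
  'ab': in L2? Yes
  'ba': in L2? Yes
  'bb': in L2? Yes
Intersection = {ab, ba, bb}
|L1 ∩ L2| = 3

3


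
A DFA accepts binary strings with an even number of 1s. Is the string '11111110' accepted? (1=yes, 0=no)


DFA has 2 states: q_even (start, accept=yes) and q_odd
Processing string '11111110' character by character:
  Position 0: read '1', 1-count=1 -> q_odd
  Position 1: read '1', 1-count=2 -> q_even
  Position 2: read '1', 1-count=3 -> q_odd
  Position 3: read '1', 1-count=4 -> q_even
  Position 4: read '1', 1-count=5 -> q_odd
  Position 5: read '1', 1-count=6 -> q_even
  Position 6: read '1', 1-count=7 -> q_odd
  Position 7: read '0', 1-count=7 -> q_odd (no change)
Final state: q_odd, total 1s = 7 (odd); the DFA requires an even count -> reject

0


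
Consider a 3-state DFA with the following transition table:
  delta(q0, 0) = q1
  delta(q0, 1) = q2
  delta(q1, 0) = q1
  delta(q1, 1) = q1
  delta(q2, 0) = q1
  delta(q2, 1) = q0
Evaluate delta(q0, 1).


Looking up transition function:
delta(q0, 1) in the table
Row: q0, Column: 1
Result: q2

q2


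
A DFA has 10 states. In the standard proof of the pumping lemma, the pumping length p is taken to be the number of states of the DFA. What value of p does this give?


Pumping lemma for regular languages (standard proof):
Take p = |Q|, the number of DFA states.
Any string of length >= |Q| passes through |Q|+1 states while reading its first |Q| symbols,
so by pigeonhole some state repeats, giving the loop that can be pumped.
Here |Q| = 10
Therefore the proof uses p = 10

10


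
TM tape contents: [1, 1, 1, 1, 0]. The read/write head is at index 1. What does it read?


Tape: [1, 1, 1, 1, 0]
Positions: 0 1 2 3 4
Values:    1 1 1 1 0
Head at position 1
tape[1] = 1

1


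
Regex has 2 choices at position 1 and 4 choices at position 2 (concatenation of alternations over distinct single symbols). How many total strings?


First group: 2 alternatives
Second group: 4 alternatives
Concatenation: each choice from group 1 pairs with each from group 2
Total = 2 x 4 = 8

8


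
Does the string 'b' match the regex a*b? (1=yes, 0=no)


Pattern: a*b
String: 'b'
Pattern requires: zero or more 'a's followed by exactly one 'b'
Found 0 leading 'a's
Remaining: 'b'
Remaining is exactly 'b' -> match
Result: 1

1


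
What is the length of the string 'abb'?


String: 'abb'
Counting characters:
  'a' appears 1 time(s)
  'b' appears 2 time(s)
Total length = 1 + 2 = 3

3


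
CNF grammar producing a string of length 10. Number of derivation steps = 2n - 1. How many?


Chomsky Normal Form derivation:
String length n = 10
Each step either:
  - Splits a nonterminal into two (n-1 such steps)
  - Converts a nonterminal to terminal (n such steps)
Total = (n-1) + n = 2n - 1
= 2(10) - 1
= 20 - 1
= 19

19


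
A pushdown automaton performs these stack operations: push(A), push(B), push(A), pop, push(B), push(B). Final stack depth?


Tracing stack operations:
  push(A) -> stack = [A], depth=1
  push(B) -> stack = [A,B], depth=2
  push(A) -> stack = [A,B,A], depth=3
  pop -> removed A, stack = [A,B], depth=2
  push(B) -> stack = [A,B,B], depth=3
  push(B) -> stack = [A,B,B,B], depth=4
Final depth = 4

4


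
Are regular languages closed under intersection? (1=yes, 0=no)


Regular languages are closed under:
- Union (DFA product construction)
- Intersection (DFA product construction)
- Complement (swap accept/reject states)
- Concatenation (NFA construction)
- Kleene star (NFA construction)
intersection is in this list
Therefore: closed

1


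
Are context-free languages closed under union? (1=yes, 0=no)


CFL closure properties:
  Closed under: union, concatenation, Kleene star
  NOT closed under: intersection, complement
Operation 'union' is in closed list -> Yes (closed)

1


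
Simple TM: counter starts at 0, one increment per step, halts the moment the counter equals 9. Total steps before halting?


Counter starts at 0. Counting sequence:
  Step 1: counter = 1
  Step 2: counter = 2
  Step 3: counter = 3
  Step 4: counter = 4
  Step 5: counter = 5
  Step 6: counter = 6
  ...
  Step 9: counter = 9
Counter reached 9 -> halt
Total steps = 9

9


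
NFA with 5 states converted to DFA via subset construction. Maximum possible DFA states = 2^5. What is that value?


NFA has 5 states
Subset construction: each DFA state = subset of NFA states
Maximum subsets = 2^5
2^5 = 32

32


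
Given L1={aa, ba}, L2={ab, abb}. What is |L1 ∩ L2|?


L1 = {aa, ba}
L2 = {ab, abb}
Checking each string in L1 against L2:
  'aa': in L2? No
  'ba': in L2? No
Intersection = {}
|L1 ∩ L2| = 0

0


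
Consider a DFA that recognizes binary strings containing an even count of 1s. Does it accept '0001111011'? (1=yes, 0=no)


DFA has 2 states: q_even (start, accept=yes) and q_odd
Processing string '0001111011' character by character:
  Position 0: read '0', 1-count=0 -> q_even (no change)
  Position 1: read '0', 1-count=0 -> q_even (no change)
  Position 2: read '0', 1-count=0 -> q_even (no change)
  Position 3: read '1', 1-count=1 -> q_odd
  Position 4: read '1', 1-count=2 -> q_even
  Position 5: read '1', 1-count=3 -> q_odd
  Position 6: read '1', 1-count=4 -> q_even
  Position 7: read '0', 1-count=4 -> q_even (no change)
  Position 8: read '1', 1-count=5 -> q_odd
  Position 9: read '1', 1-count=6 -> q_even
Final state: q_even, total 1s = 6 (even); the DFA requires an even count -> accept

1


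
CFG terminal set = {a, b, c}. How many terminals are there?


Terminal symbols: a, b, c
Counting each: a (#1), b (#2), c (#3)
Total = 3

3


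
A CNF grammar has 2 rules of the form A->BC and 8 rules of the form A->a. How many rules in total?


CNF allows two rule forms:
  A -> BC (binary): 2 rules
  A -> a (terminal): 8 rules
Total = 2 + 8 = 10

10


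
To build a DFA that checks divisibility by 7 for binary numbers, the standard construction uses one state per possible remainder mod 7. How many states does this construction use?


Divisibility by 7 is tracked via the remainder mod 7: 0, 1, ..., 6
The construction assigns one state to each remainder
Number of remainders = 7

7


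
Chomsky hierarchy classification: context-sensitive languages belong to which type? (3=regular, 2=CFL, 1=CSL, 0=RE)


Chomsky hierarchy levels:
  Type 3: Regular (DFA/NFA/regex)
  Type 2: Context-free (PDA)
  Type 1: Context-sensitive
  Type 0: Recursively enumerable (TM)
'context-sensitive' corresponds to Type 1

1


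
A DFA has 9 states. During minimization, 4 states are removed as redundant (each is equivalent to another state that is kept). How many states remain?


Original DFA: 9 states
Redundant states removed: 4
Minimized states = original - removed
= 9 - 4
= 5

5


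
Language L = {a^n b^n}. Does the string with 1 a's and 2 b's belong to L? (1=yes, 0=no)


Language requires equal numbers of a's and b's
PDA pushes for each 'a', pops for each 'b'
Number of a's = 1
Number of b's = 2
1 != 2 -> Reject

0


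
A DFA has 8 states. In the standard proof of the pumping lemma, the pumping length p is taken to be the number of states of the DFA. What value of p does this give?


Pumping lemma for regular languages (standard proof):
Take p = |Q|, the number of DFA states.
Any string of length >= |Q| passes through |Q|+1 states while reading its first |Q| symbols,
so by pigeonhole some state repeats, giving the loop that can be pumped.
Here |Q| = 8
Therefore the proof uses p = 8

8


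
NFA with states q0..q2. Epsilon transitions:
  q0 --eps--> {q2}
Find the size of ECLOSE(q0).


Starting from q0
Initialize closure = {q0}
Follow epsilon from q0 -> add q2
Final closure: {q0, q2}
Size = 2

2


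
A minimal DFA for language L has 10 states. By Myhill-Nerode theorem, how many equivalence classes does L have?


Myhill-Nerode theorem:
Number of equivalence classes = number of states in minimal DFA
Minimal DFA states = 10
Therefore equivalence classes = 10

10


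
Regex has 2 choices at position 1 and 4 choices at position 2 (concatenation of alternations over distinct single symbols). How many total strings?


First group: 2 alternatives
Second group: 4 alternatives
Concatenation: each choice from group 1 pairs with each from group 2
Total = 2 x 4 = 8

8


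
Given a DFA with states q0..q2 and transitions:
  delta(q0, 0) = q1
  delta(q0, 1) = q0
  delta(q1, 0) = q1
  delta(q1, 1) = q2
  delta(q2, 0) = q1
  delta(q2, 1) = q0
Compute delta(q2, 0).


Looking up transition function:
delta(q2, 0) in the table
Row: q2, Column: 0
Result: q1

q1


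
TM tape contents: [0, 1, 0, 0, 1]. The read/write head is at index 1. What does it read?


Tape: [0, 1, 0, 0, 1]
Positions: 0 1 2 3 4
Values:    0 1 0 0 1
Head at position 1
tape[1] = 1

1


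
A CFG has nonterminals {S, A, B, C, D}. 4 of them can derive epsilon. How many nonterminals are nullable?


Nonterminals: {S, A, B, C, D}
A nonterminal is nullable if it can derive epsilon
Counting nullable nonterminals: 4
Total nullable = 4

4


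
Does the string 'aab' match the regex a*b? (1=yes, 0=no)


Pattern: a*b
String: 'aab'
Pattern requires: zero or more 'a's followed by exactly one 'b'
Found 2 leading 'a's
Remaining: 'b'
Remaining is exactly 'b' -> match
Result: 1

1


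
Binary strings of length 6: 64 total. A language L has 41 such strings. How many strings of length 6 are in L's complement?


Alphabet: {0,1}
String length: 6
Total strings of length 6 = 2^6 = 64
Strings in L = 41
Complement = total - |L|
= 64 - 41
= 23

23


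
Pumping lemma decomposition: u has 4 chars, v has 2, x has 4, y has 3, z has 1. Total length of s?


|s| = |u| + |v| + |x| + |y| + |z|
= 4 + 2 + 4 + 3 + 1
= 6 + 4 + 4
= 10 + 4
= 14

14


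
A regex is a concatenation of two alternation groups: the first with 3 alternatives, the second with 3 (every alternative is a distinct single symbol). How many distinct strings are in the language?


First group: 3 alternatives
Second group: 3 alternatives
Concatenation: each choice from group 1 pairs with each from group 2
Total = 3 x 3 = 9

9


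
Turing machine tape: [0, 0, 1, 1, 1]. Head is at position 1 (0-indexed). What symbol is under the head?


Tape: [0, 0, 1, 1, 1]
Positions: 0 1 2 3 4
Values:    0 0 1 1 1
Head at position 1
tape[1] = 0

0


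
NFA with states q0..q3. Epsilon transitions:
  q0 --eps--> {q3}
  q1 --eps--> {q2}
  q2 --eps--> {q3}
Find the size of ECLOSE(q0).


Starting from q0
Initialize closure = {q0}
Follow epsilon from q0 -> add q3
Final closure: {q0, q3}
Size = 2

2


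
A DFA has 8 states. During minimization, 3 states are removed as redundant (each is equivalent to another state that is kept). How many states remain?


Original DFA: 8 states
Redundant states removed: 3
Minimized states = original - removed
= 8 - 3
= 5

5


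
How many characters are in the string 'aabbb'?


String: 'aabbb'
Counting characters:
  'a' appears 2 time(s)
  'b' appears 3 time(s)
Total length = 2 + 3 = 5

5


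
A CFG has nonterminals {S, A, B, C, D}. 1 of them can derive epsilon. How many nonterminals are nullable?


Nonterminals: {S, A, B, C, D}
A nonterminal is nullable if it can derive epsilon
Counting nullable nonterminals: 1
Total nullable = 1

1


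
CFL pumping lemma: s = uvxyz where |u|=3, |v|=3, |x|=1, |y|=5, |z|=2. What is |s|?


|s| = |u| + |v| + |x| + |y| + |z|
= 3 + 3 + 1 + 5 + 2
= 6 + 1 + 7
= 7 + 7
= 14

14


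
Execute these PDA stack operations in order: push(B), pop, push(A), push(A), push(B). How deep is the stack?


Tracing stack operations:
  push(B) -> stack = [B], depth=1
  pop -> removed B, stack = [], depth=0
  push(A) -> stack = [A], depth=1
  push(A) -> stack = [A,A], depth=2
  push(B) -> stack = [A,A,B], depth=3
Final depth = 3

3


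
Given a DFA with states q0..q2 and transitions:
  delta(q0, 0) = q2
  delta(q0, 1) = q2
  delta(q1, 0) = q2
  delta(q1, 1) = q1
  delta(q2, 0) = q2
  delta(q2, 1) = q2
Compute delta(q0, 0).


Looking up transition function:
delta(q0, 0) in the table
Row: q0, Column: 0
Result: q2

q2


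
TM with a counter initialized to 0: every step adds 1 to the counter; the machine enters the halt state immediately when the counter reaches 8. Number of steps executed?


Counter starts at 0. Counting sequence:
  Step 1: counter = 1
  Step 2: counter = 2
  Step 3: counter = 3
  Step 4: counter = 4
  Step 5: counter = 5
  Step 6: counter = 6
  Step 7: counter = 7
  Step 8: counter = 8
Counter reached 8 -> halt
Total steps = 8

8


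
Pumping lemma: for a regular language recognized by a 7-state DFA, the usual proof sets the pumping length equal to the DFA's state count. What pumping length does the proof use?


Pumping lemma for regular languages (standard proof):
Take p = |Q|, the number of DFA states.
Any string of length >= |Q| passes through |Q|+1 states while reading its first |Q| symbols,
so by pigeonhole some state repeats, giving the loop that can be pumped.
Here |Q| = 7
Therefore the proof uses p = 7

7


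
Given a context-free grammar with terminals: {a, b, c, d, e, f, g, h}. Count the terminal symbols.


Terminal symbols: a, b, c, d, e, f, g, h
Counting each: a (#1), b (#2), c (#3), d (#4), e (#5), f (#6), g (#7), h (#8)
Total = 8

8


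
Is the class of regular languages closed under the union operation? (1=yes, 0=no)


Regular languages are closed under:
- Union (DFA product construction)
- Intersection (DFA product construction)
- Complement (swap accept/reject states)
- Concatenation (NFA construction)
- Kleene star (NFA construction)
union is in this list
Therefore: closed

1


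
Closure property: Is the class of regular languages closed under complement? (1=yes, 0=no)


Regular languages are closed under all standard operations:
- Union: Yes (product construction)
- Intersection: Yes (product construction)
- Complement: Yes (swap accept/reject)
- Concatenation: Yes (NFA construction)
Operation: complement -> Closed

1


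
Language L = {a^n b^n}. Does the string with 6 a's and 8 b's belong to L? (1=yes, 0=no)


Language requires equal numbers of a's and b's
PDA pushes for each 'a', pops for each 'b'
Number of a's = 6
Number of b's = 8
6 != 8 -> Reject

0


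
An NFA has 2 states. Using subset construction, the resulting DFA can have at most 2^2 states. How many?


NFA has 2 states
Subset construction: each DFA state = subset of NFA states
Maximum subsets = 2^2
2^2 = 4

4


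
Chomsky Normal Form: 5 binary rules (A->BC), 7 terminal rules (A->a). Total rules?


CNF allows two rule forms:
  A -> BC (binary): 5 rules
  A -> a (terminal): 7 rules
Total = 5 + 7 = 12

12


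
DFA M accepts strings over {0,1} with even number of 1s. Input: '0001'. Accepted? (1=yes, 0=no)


DFA has 2 states: q_even (start, accept=yes) and q_odd
Processing string '0001' character by character:
  Position 0: read '0', 1-count=0 -> q_even (no change)
  Position 1: read '0', 1-count=0 -> q_even (no change)
  Position 2: read '0', 1-count=0 -> q_even (no change)
  Position 3: read '1', 1-count=1 -> q_odd
Final state: q_odd, total 1s = 1 (odd); the DFA requires an even count -> reject

0


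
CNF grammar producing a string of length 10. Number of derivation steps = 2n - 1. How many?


Chomsky Normal Form derivation:
String length n = 10
Each step either:
  - Splits a nonterminal into two (n-1 such steps)
  - Converts a nonterminal to terminal (n such steps)
Total = (n-1) + n = 2n - 1
= 2(10) - 1
= 20 - 1
= 19

19


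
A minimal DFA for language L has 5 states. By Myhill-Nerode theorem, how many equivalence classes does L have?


Myhill-Nerode theorem:
Number of equivalence classes = number of states in minimal DFA
Minimal DFA states = 5
Therefore equivalence classes = 5

5


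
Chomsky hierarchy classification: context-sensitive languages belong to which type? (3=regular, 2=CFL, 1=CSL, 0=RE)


Chomsky hierarchy levels:
  Type 3: Regular (DFA/NFA/regex)
  Type 2: Context-free (PDA)
  Type 1: Context-sensitive
  Type 0: Recursively enumerable (TM)
'context-sensitive' corresponds to Type 1

1


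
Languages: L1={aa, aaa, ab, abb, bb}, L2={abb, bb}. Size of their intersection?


L1 = {aa, aaa, ab, abb, bb}
L2 = {abb, bb}
Checking each string in L1 against L2:
  'aa': in L2? No
  'aaa': in L2? No
  'ab': in L2? No
  'abb': in L2? Yes
  'bb': in L2? Yes
Intersection = {abb, bb}
|L1 ∩ L2| = 2

2


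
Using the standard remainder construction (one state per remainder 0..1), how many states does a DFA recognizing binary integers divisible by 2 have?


Divisibility by 2 is tracked via the remainder mod 2: 0, 1, ..., 1
The construction assigns one state to each remainder
Number of remainders = 2

2


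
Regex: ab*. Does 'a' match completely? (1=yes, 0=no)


Pattern: ab*
String: 'a'
Pattern requires: exactly one 'a' followed by zero or more 'b's
First char is 'a' -> OK
Rest '': all b's? Yes
Result: 1

1


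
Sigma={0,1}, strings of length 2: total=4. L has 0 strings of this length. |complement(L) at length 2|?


Alphabet: {0,1}
String length: 2
Total strings of length 2 = 2^2 = 4
Strings in L = 0
Complement = total - |L|
= 4 - 0
= 4

4


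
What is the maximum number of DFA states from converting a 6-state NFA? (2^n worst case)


NFA has 6 states
Subset construction: each DFA state = subset of NFA states
Maximum subsets = 2^6
2^6 = 64

64


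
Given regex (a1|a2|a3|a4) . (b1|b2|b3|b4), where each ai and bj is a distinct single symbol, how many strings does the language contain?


First group: 4 alternatives
Second group: 4 alternatives
Concatenation: each choice from group 1 pairs with each from group 2
Total = 4 x 4 = 16

16


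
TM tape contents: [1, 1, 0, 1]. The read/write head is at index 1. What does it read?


Tape: [1, 1, 0, 1]
Positions: 0 1 2 3
Values:    1 1 0 1
Head at position 1
tape[1] = 1

1


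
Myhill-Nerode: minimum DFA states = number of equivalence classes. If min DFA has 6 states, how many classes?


Myhill-Nerode theorem:
Number of equivalence classes = number of states in minimal DFA
Minimal DFA states = 6
Therefore equivalence classes = 6

6


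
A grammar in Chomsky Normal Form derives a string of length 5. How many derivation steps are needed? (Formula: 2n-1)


Chomsky Normal Form derivation:
String length n = 5
Each step either:
  - Splits a nonterminal into two (n-1 such steps)
  - Converts a nonterminal to terminal (n such steps)
Total = (n-1) + n = 2n - 1
= 2(5) - 1
= 10 - 1
= 9

9


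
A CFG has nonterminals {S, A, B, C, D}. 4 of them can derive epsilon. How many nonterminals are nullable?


Nonterminals: {S, A, B, C, D}
A nonterminal is nullable if it can derive epsilon
Counting nullable nonterminals: 4
Total nullable = 4

4


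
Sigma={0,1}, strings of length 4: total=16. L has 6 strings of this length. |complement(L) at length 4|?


Alphabet: {0,1}
String length: 4
Total strings of length 4 = 2^4 = 16
Strings in L = 6
Complement = total - |L|
= 16 - 6
= 10

10


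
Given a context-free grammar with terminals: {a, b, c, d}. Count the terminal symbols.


Terminal symbols: a, b, c, d
Counting each: a (#1), b (#2), c (#3), d (#4)
Total = 4

4


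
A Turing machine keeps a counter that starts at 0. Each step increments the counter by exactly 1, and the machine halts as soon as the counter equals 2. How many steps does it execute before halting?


Counter starts at 0. Counting sequence:
  Step 1: counter = 1
  Step 2: counter = 2
Counter reached 2 -> halt
Total steps = 2

2


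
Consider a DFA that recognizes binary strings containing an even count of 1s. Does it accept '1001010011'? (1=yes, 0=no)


DFA has 2 states: q_even (start, accept=yes) and q_odd
Processing string '1001010011' character by character:
  Position 0: read '1', 1-count=1 -> q_odd
  Position 1: read '0', 1-count=1 -> q_odd (no change)
  Position 2: read '0', 1-count=1 -> q_odd (no change)
  Position 3: read '1', 1-count=2 -> q_even
  Position 4: read '0', 1-count=2 -> q_even (no change)
  Position 5: read '1', 1-count=3 -> q_odd
  Position 6: read '0', 1-count=3 -> q_odd (no change)
  Position 7: read '0', 1-count=3 -> q_odd (no change)
  Position 8: read '1', 1-count=4 -> q_even
  Position 9: read '1', 1-count=5 -> q_odd
Final state: q_odd, total 1s = 5 (odd); the DFA requires an even count -> reject

0


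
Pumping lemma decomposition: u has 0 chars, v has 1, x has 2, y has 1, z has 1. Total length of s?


|s| = |u| + |v| + |x| + |y| + |z|
= 0 + 1 + 2 + 1 + 1
= 1 + 2 + 2
= 3 + 2
= 5

5


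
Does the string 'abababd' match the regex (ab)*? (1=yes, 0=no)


Pattern: (ab)*
String: 'abababd'
Pattern requires: zero or more repetitions of 'ab'
Length 7 is odd -> cannot be (ab)* -> no match
Result: 0

0


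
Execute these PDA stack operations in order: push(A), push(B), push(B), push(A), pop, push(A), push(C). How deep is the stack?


Tracing stack operations:
  push(A) -> stack = [A], depth=1
  push(B) -> stack = [A,B], depth=2
  push(B) -> stack = [A,B,B], depth=3
  push(A) -> stack = [A,B,B,A], depth=4
  pop -> removed A, stack = [A,B,B], depth=3
  push(A) -> stack = [A,B,B,A], depth=4
  push(C) -> stack = [A,B,B,A,C], depth=5
Final depth = 5

5
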